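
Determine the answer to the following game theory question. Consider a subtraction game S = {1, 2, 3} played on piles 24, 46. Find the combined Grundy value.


Subtraction set: {1, 2, 3}
For this subtraction set, G(n) = n mod 4 (period = max + 1 = 4).
Pile 1 (size 24): G(24) = 24 mod 4 = 0
Pile 2 (size 46): G(46) = 46 mod 4 = 2
Total Grundy value = XOR of all: 0 XOR 2 = 2

2


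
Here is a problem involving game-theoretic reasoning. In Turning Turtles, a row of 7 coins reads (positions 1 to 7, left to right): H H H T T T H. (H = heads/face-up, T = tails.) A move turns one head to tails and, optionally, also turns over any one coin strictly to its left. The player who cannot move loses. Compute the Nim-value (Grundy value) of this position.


Coins: H H H T T T H
Key fact: a single head at position k behaves exactly like a Nim heap of size k (turning it to T and optionally flipping a coin at j < k corresponds to moving the heap from k to j, or to 0), and heads combine as a disjunctive sum (two heads at the same place would cancel, matching j XOR j = 0). So the Nim-value is the XOR of the 1-indexed positions of the heads.
Face-up positions (1-indexed): [1, 2, 3, 7]
XOR 0 with 1: 0 XOR 1 = 1
XOR 1 with 2: 1 XOR 2 = 3
XOR 3 with 3: 3 XOR 3 = 0
XOR 0 with 7: 0 XOR 7 = 7
Nim-value = 7

7


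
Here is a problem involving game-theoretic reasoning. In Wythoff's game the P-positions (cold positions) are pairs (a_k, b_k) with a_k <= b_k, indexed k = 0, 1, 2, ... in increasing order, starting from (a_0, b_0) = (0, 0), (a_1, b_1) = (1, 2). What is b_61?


By Wythoff's theorem, a_k = floor(k * phi) and b_k = floor(k * phi^2) = a_k + k, where phi = (1 + sqrt(5))/2 is the golden ratio.
phi = (1 + sqrt(5))/2 = 1.618034
phi^2 = phi + 1 = 2.618034
k = 61
k * phi^2 = 61 * 2.618034 = 159.700073
b_61 = floor(k * phi^2) = 159 (check: a_61 + k = 98 + 61 = 159)

159


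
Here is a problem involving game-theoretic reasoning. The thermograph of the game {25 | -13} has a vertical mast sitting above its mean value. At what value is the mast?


Game = {25 | -13}, a switch {a | b} with numbers a > b.
Its thermograph has left wall a - t and right wall b + t, which meet at t = (a - b)/2, where both equal (a + b)/2. So the mast (mean value) is at (a + b)/2.
Mean = (25 + (-13))/2 = 12/2 = 6

6


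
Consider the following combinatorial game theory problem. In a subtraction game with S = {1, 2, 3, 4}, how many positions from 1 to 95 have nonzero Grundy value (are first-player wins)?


Subtraction set S = {1, 2, 3, 4}, so G(n) = n mod 5.
G(n) = 0 when n is a multiple of 5.
Multiples of 5 in [1, 95]: 19
N-positions (nonzero Grundy) = 95 - 19 = 76

76


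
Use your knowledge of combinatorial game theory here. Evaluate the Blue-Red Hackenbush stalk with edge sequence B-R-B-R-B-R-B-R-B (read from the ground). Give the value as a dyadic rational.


Edges (from ground): B-R-B-R-B-R-B-R-B
By Berlekamp's sign-expansion rule, a Blue-Red Hackenbush stalk has the value of the surreal number whose sign sequence is the edge sequence with B -> + and R -> -.
Sign sequence: +-+-+-+-+
Trace the sign expansion in the surreal number tree, starting from 0:
Edge 1: B (sign +) -> bounds (0, +inf), value = 1
Edge 2: R (sign -) -> bounds (0, 1), value = 1/2
Edge 3: B (sign +) -> bounds (1/2, 1), value = 3/4
Edge 4: R (sign -) -> bounds (1/2, 3/4), value = 5/8
Edge 5: B (sign +) -> bounds (5/8, 3/4), value = 11/16
Edge 6: R (sign -) -> bounds (5/8, 11/16), value = 21/32
Edge 7: B (sign +) -> bounds (21/32, 11/16), value = 43/64
Edge 8: R (sign -) -> bounds (21/32, 43/64), value = 85/128
Edge 9: B (sign +) -> bounds (85/128, 43/64), value = 171/256
Game value = 171/256

171/256


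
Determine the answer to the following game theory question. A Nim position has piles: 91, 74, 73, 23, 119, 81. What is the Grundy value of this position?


We need the XOR (exclusive or) of all pile sizes.
After XOR-ing pile 1 (size 91): 0 XOR 91 = 91
After XOR-ing pile 2 (size 74): 91 XOR 74 = 17
After XOR-ing pile 3 (size 73): 17 XOR 73 = 88
After XOR-ing pile 4 (size 23): 88 XOR 23 = 79
After XOR-ing pile 5 (size 119): 79 XOR 119 = 56
After XOR-ing pile 6 (size 81): 56 XOR 81 = 105
The Nim-value of this position is 105.

105


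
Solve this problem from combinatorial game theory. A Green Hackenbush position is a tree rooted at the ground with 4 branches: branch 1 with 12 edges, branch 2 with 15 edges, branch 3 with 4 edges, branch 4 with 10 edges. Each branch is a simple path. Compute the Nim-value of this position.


The tree has 4 branches from the ground vertex.
In Green Hackenbush, the Nim-value of a simple path of length k is k.
Branch 1: length 12, Nim-value = 12
Branch 2: length 15, Nim-value = 15
Branch 3: length 4, Nim-value = 4
Branch 4: length 10, Nim-value = 10
Total Nim-value = XOR of all branch values:
0 XOR 12 = 12
12 XOR 15 = 3
3 XOR 4 = 7
7 XOR 10 = 13
Nim-value of the tree = 13

13


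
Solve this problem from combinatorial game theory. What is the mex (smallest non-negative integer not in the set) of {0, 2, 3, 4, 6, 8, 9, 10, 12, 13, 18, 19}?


Set = {0, 2, 3, 4, 6, 8, 9, 10, 12, 13, 18, 19}
0 is in the set.
1 is NOT in the set. This is the mex.
mex = 1

1


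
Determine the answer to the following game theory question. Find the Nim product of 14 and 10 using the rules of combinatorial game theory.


Nim multiplication is bilinear over XOR: (u XOR v) * w = (u*w) XOR (v*w).
So we split each operand into its bit components and XOR the pairwise Nim products.
14 = 2 + 4 + 8 (as XOR of powers of 2).
10 = 2 + 8 (as XOR of powers of 2).
Using the standard Nim-product table on single bits:
  2*2 = 3,   2*4 = 8,   2*8 = 12,
  4*4 = 6,   4*8 = 11,  8*8 = 13,
and  1*x = x (identity), k*l = l*k (commutative).
Pairwise Nim products:
  2 * 2 = 3
  2 * 8 = 12
  4 * 2 = 8
  4 * 8 = 11
  8 * 2 = 12
  8 * 8 = 13
XOR them: 3 XOR 12 XOR 8 XOR 11 XOR 12 XOR 13 = 13.
Result: 14 * 10 = 13 (in Nim).

13


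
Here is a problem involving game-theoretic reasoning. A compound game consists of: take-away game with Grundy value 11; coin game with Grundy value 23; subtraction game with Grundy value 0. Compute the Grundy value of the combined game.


By the Sprague-Grundy theorem, the Grundy value of a sum of games is the XOR of individual Grundy values.
take-away game: Grundy value = 11. Running XOR: 0 XOR 11 = 11
coin game: Grundy value = 23. Running XOR: 11 XOR 23 = 28
subtraction game: Grundy value = 0. Running XOR: 28 XOR 0 = 28
The combined Grundy value is 28.

28


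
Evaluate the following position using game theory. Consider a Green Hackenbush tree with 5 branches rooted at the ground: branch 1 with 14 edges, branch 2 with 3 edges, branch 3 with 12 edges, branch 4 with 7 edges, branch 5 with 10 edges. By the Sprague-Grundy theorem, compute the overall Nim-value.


The tree has 5 branches from the ground vertex.
In Green Hackenbush, the Nim-value of a simple path of length k is k.
Branch 1: length 14, Nim-value = 14
Branch 2: length 3, Nim-value = 3
Branch 3: length 12, Nim-value = 12
Branch 4: length 7, Nim-value = 7
Branch 5: length 10, Nim-value = 10
Total Nim-value = XOR of all branch values:
0 XOR 14 = 14
14 XOR 3 = 13
13 XOR 12 = 1
1 XOR 7 = 6
6 XOR 10 = 12
Nim-value of the tree = 12

12


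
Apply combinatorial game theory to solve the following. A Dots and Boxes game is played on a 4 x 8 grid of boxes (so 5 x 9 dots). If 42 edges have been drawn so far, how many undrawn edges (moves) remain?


Grid: 4 x 8 boxes, i.e. 5 rows and 9 columns of dots.
Horizontal edges: (rows + 1) * cols = 5 * 8 = 40
Vertical edges: rows * (cols + 1) = 4 * 9 = 36
Total edges: 40 + 36 = 76
Edges drawn: 42
Remaining: 76 - 42 = 34

34


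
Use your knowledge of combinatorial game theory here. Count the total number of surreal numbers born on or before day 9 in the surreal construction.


Day 0: {|} = 0 is born. Count = 1.
Day n: the number of surreal numbers born by day n is 2^(n+1) - 1.
By day 0: 2^1 - 1 = 1
By day 1: 2^2 - 1 = 3
By day 2: 2^3 - 1 = 7
By day 3: 2^4 - 1 = 15
By day 4: 2^5 - 1 = 31
By day 5: 2^6 - 1 = 63
By day 6: 2^7 - 1 = 127
By day 7: 2^8 - 1 = 255
By day 8: 2^9 - 1 = 511
By day 9: 2^10 - 1 = 1023
By day 9: 1023 surreal numbers.

1023


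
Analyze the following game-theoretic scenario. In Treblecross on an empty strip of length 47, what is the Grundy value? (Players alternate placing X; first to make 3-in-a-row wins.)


Treblecross: place X on empty cells; 3-in-a-row wins.
Playing within two cells of an existing X lets the opponent win at once, so sensible play treats the cells i-2..i+2 around each X as dead. The player left with no safe cell loses, so this is a normal-play take-away game on strips of safe cells.
Placing X at cell i (0-indexed) of a strip of k safe cells leaves independent strips of sizes max(0, i-2) and max(0, k-i-3). Hence G(k) = mex{ G(max(0,i-2)) XOR G(max(0,k-i-3)) : 0 <= i < k }, with G(0) = 0.
G(1): splits (0,0):0^0=0 -> mex({0}) = 1
G(2): splits (0,0):0^0=0 -> mex({0}) = 1
G(3): splits (0,0):0^0=0 -> mex({0}) = 1
G(4): splits (0,1):0^1=1 (0,0):0^0=0 -> mex({0, 1}) = 2
G(5): splits (0,2):0^1=1 (0,1):0^1=1 (0,0):0^0=0 -> mex({0, 1}) = 2
G(6) = mex({1}) = 0
G(7) = mex({0, 1, 2}) = 3
G(8) = mex({0, 1, 2}) = 3
G(9) = mex({0, 2}) = 1
G(10) = mex({0, 2, 3}) = 1
G(11) = mex({0, 3}) = 1
G(12) = mex({1, 3}) = 0
G(13) = mex({0, 1, 2, 3}) = 4
G(14) = mex({0, 1, 2}) = 3
G(15) = mex({0, 1, 2}) = 3
G(16) = mex({0, 1, 2, 4}) = 3
G(17) = mex({0, 1, 3, 4}) = 2
G(18) = mex({0, 1, 3, 4}) = 2
G(19) = mex({0, 1, 3, 5}) = 2
G(20) = mex({0, 1, 2, 3, 5}) = 4
G(21) = mex({0, 1, 2, 3, 5}) = 4
G(22) = mex({1, 2, 6}) = 0
G(23) = mex({0, 1, 2, 3, 4, 6}) = 5
G(24) = mex({0, 1, 2, 3, 4}) = 5
G(25) = mex({0, 1, 3, 4, 7}) = 2
G(26) = mex({0, 1, 3, 4, 5, 7}) = 2
G(27) = mex({0, 1, 3, 5}) = 2
G(28) = mex({0, 1, 2, 5}) = 3
G(29) = mex({0, 1, 2, 4, 5, 6}) = 3
G(30) = mex({1, 2, 4, 6}) = 0
G(31) = mex({0, 1, 2, 3, 4, 6}) = 5
G(32) = mex({1, 2, 3, 4, 7}) = 0
G(33) = mex({0, 3, 7}) = 1
G(34) = mex({0, 2, 3, 5, 7}) = 1
G(35) = mex({0, 2, 3, 5, 6}) = 1
G(36) = mex({0, 1, 2, 5, 6}) = 3
G(37) = mex({0, 1, 2, 4, 5, 6}) = 3
G(38) = mex({0, 1, 2, 4}) = 3
G(39) = mex({0, 1, 2, 3, 4, 7}) = 5
G(40) = mex({0, 1, 2, 3, 4, 5, 7}) = 6
G(41) = mex({0, 1, 2, 3, 5, 7}) = 4
G(42) = mex({0, 1, 2, 3, 5, 6, 7}) = 4
G(43) = mex({0, 2, 3, 5, 6}) = 1
G(44) = mex({1, 2, 3, 4, 5, 6}) = 0
G(45) = mex({0, 1, 2, 3, 4, 6, 7}) = 5
G(46) = mex({0, 1, 2, 3, 4, 7}) = 5
G(47) = mex({0, 1, 2, 3, 4, 5, 7}) = 6
Therefore G(47) = 6.

6


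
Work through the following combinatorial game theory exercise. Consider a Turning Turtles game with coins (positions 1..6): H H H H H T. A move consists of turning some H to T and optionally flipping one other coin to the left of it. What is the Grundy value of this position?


Coins: H H H H H T
Key fact: a single head at position k behaves exactly like a Nim heap of size k (turning it to T and optionally flipping a coin at j < k corresponds to moving the heap from k to j, or to 0), and heads combine as a disjunctive sum (two heads at the same place would cancel, matching j XOR j = 0). So the Nim-value is the XOR of the 1-indexed positions of the heads.
Face-up positions (1-indexed): [1, 2, 3, 4, 5]
XOR 0 with 1: 0 XOR 1 = 1
XOR 1 with 2: 1 XOR 2 = 3
XOR 3 with 3: 3 XOR 3 = 0
XOR 0 with 4: 0 XOR 4 = 4
XOR 4 with 5: 4 XOR 5 = 1
Nim-value = 1

1


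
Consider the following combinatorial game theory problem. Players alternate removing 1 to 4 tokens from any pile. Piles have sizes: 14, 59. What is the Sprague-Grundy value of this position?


Subtraction set: {1, 2, 3, 4}
For this subtraction set, G(n) = n mod 5 (period = max + 1 = 5).
Pile 1 (size 14): G(14) = 14 mod 5 = 4
Pile 2 (size 59): G(59) = 59 mod 5 = 4
Total Grundy value = XOR of all: 4 XOR 4 = 0

0


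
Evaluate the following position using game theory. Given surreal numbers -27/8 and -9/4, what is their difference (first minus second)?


x = -27/8, y = -9/4
Converting to common denominator: 8
x = -27/8, y = -18/8
x - y = -27/8 - -9/4 = -9/8

-9/8


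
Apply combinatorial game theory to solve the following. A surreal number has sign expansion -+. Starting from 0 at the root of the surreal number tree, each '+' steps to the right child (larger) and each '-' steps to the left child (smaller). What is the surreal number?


Sign expansion: -+
Rule: track bounds (lo, hi), initially (-inf, +inf). On '+', the current value becomes lo and we move to the simplest number in (value, hi): value + 1 if hi = +inf, otherwise the midpoint (value + hi)/2. On '-', the current value becomes hi and we move to value - 1 if lo = -inf, otherwise the midpoint (lo + value)/2.
Start at 0.
Step 1: sign = -, move left. Bounds: (-inf, 0). Value = -1
Step 2: sign = +, move right. Bounds: (-1, 0). Value = -1/2
The surreal number with sign expansion -+ is -1/2.

-1/2


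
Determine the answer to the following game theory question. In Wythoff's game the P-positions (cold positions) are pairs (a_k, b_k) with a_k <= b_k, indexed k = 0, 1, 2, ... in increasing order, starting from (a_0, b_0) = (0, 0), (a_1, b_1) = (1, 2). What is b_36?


By Wythoff's theorem, a_k = floor(k * phi) and b_k = floor(k * phi^2) = a_k + k, where phi = (1 + sqrt(5))/2 is the golden ratio.
phi = (1 + sqrt(5))/2 = 1.618034
phi^2 = phi + 1 = 2.618034
k = 36
k * phi^2 = 36 * 2.618034 = 94.249224
b_36 = floor(k * phi^2) = 94 (check: a_36 + k = 58 + 36 = 94)

94


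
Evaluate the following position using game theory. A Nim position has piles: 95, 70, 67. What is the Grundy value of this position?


We need the XOR (exclusive or) of all pile sizes.
After XOR-ing pile 1 (size 95): 0 XOR 95 = 95
After XOR-ing pile 2 (size 70): 95 XOR 70 = 25
After XOR-ing pile 3 (size 67): 25 XOR 67 = 90
The Nim-value of this position is 90.

90


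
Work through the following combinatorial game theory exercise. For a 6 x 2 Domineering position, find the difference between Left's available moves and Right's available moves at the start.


Board is 6 x 2 (rows x cols).
Left (vertical) placements: (rows-1) * cols = 5 * 2 = 10
Right (horizontal) placements: rows * (cols-1) = 6 * 1 = 6
Advantage = Left - Right = 10 - 6 = 4

4


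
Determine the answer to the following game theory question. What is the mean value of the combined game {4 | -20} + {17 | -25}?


G1 = {4 | -20}, G2 = {17 | -25}
Each is a switch {a | b} with numbers a > b; its mean value is (a + b)/2, and mean value is additive over game sums: m(G1 + G2) = m(G1) + m(G2).
Mean of G1 = (4 + (-20))/2 = -16/2 = -8
Mean of G2 = (17 + (-25))/2 = -8/2 = -4
Mean of G1 + G2 = -8 + -4 = -12

-12


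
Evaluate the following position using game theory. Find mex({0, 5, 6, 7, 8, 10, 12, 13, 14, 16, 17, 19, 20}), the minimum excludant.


Set = {0, 5, 6, 7, 8, 10, 12, 13, 14, 16, 17, 19, 20}
0 is in the set.
1 is NOT in the set. This is the mex.
mex = 1

1


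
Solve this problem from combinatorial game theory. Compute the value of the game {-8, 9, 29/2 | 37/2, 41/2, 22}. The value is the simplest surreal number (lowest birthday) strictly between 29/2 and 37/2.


Left options: {-8, 9, 29/2}, max = 29/2
Right options: {37/2, 41/2, 22}, min = 37/2
All options are numbers and max(Left) < min(Right), so by the simplicity theorem the value is the simplest (earliest-born) number strictly between 29/2 and 37/2.
Integers 15 through 18 all lie strictly between 29/2 and 37/2.
Among integers, the simplest (lowest birthday = smallest |n|; 0 is born on day 0, +-n on day n) is 15.
No non-integer in the interval can be simpler: if x is a non-integer in the interval, then floor(x) or ceil(x) also lies in the interval (the interval contains an integer), and both are proper prefixes of x's sign expansion, i.e. born earlier. So the game value is 15.
Game value = 15

15


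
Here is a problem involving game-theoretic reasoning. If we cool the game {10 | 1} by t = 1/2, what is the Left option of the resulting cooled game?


Original game: {10 | 1} (a switch {a | b} with a > b).
Cooling by t (for t below the temperature (a - b)/2 = 9/2) taxes each move by t: {a | b} cooled by t is {a - t | b + t}.
Cooling amount: t = 1/2
Cooled Left option: 10 - 1/2 = 19/2
Cooled Right option: 1 + 1/2 = 3/2
Cooled game: {19/2 | 3/2}
Left option = 19/2

19/2


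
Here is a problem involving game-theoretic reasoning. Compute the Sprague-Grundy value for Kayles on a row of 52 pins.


Kayles: a move removes 1 or 2 adjacent pins from a contiguous row.
Removing pins from a row of k leaves two independent rows (a, b) with a + b = k - 1 (one pin) or a + b = k - 2 (two pins); an end removal gives a = 0.
By Sprague-Grundy, G(k) = mex{ G(a) XOR G(b) } over all these splits. G(0) = 0.
G(1): splits (0,0):0^0=0 -> mex({0}) = 1
G(2): splits (0,1):0^1=1 (0,0):0^0=0 -> mex({0, 1}) = 2
G(3): splits (0,2):0^2=2 (1,1):1^1=0 (0,1):0^1=1 -> mex({0, 1, 2}) = 3
G(4): splits (0,3):0^3=3 (1,2):1^2=3 (0,2):0^2=2 (1,1):1^1=0 -> mex({0, 2, 3}) = 1
G(5): splits (0,4):0^1=1 (1,3):1^3=2 (2,2):2^2=0 (0,3):0^3=3 (1,2):1^2=3 -> mex({0, 1, 2, 3}) = 4
G(6) = mex({0, 1, 2, 4}) = 3
G(7) = mex({0, 1, 3, 4, 5}) = 2
G(8) = mex({0, 2, 3, 5, 6}) = 1
G(9) = mex({0, 1, 2, 3, 6, 7}) = 4
G(10) = mex({0, 1, 3, 4, 5, 7}) = 2
G(11) = mex({0, 1, 2, 3, 4, 5}) = 6
G(12) = mex({0, 1, 2, 3, 5, 6, 7}) = 4
G(13) = mex({0, 2, 3, 4, 6, 7}) = 1
G(14) = mex({0, 1, 4, 5, 6, 7}) = 2
G(15) = mex({0, 1, 2, 3, 4, 5, 6}) = 7
G(16) = mex({0, 2, 3, 5, 6, 7}) = 1
G(17) = mex({0, 1, 2, 3, 5, 6, 7}) = 4
G(18) = mex({0, 1, 2, 4, 5, 6}) = 3
G(19) = mex({0, 1, 3, 4, 5, 7}) = 2
G(20) = mex({0, 2, 3, 4, 5, 6, 7}) = 1
G(21) = mex({0, 1, 2, 3, 5, 6, 7}) = 4
G(22) = mex({0, 1, 2, 3, 4, 5, 7}) = 6
G(23) = mex({0, 1, 2, 3, 4, 5, 6}) = 7
G(24) = mex({0, 1, 2, 3, 5, 6, 7}) = 4
G(25) = mex({0, 2, 3, 4, 6, 7}) = 1
G(26) = mex({0, 1, 3, 4, 5, 6, 7}) = 2
G(27) = mex({0, 1, 2, 3, 4, 5, 6, 7}) = 8
G(28) = mex({0, 1, 2, 3, 4, 6, 7, 8}) = 5
G(29) = mex({0, 1, 2, 3, 5, 6, 7, 8, 9}) = 4
G(30) = mex({0, 1, 2, 3, 4, 5, 6, 9, 10}) = 7
G(31) = mex({0, 1, 3, 4, 5, 7, 10, 11}) = 2
G(32) = mex({0, 2, 3, 4, 5, 6, 7, 9, 11}) = 1
G(33) = mex({0, 1, 2, 3, 4, 5, 6, 7, 9, 12}) = 8
G(34) = mex({0, 1, 2, 3, 4, 5, 7, 8, 11, 12}) = 6
G(35) = mex({0, 1, 2, 3, 4, 5, 6, 8, 9, 10, 11}) = 7
G(36) = mex({0, 1, 2, 3, 5, 6, 7, 9, 10}) = 4
G(37) = mex({0, 2, 3, 4, 6, 7, 9, 10, 11, 12}) = 1
G(38) = mex({0, 1, 3, 4, 5, 6, 7, 9, 10, 11, 12}) = 2
G(39) = mex({0, 1, 2, 4, 5, 6, 7, 9, 10, 12, 14}) = 3
G(40) = mex({0, 2, 3, 4, 6, 7, 11, 12, 14}) = 1
G(41) = mex({0, 1, 2, 3, 5, 6, 7, 9, 10, 11, 12}) = 4
G(42) = mex({0, 1, 2, 3, 4, 5, 6, 9, 10}) = 7
G(43) = mex({0, 1, 3, 4, 5, 7, 9, 10, 12, 15}) = 2
G(44) = mex({0, 2, 3, 4, 5, 6, 7, 9, 10, 12, 15}) = 1
G(45) = mex({0, 1, 2, 3, 4, 5, 6, 7, 9, 10, 12, 14}) = 8
G(46) = mex({0, 1, 3, 4, 5, 7, 8, 11, 12, 14}) = 2
G(47) = mex({0, 1, 2, 3, 4, 5, 6, 8, 9, 10, 11, 12}) = 7
G(48) = mex({0, 1, 2, 3, 5, 6, 7, 9, 10}) = 4
G(49) = mex({0, 2, 3, 4, 6, 7, 9, 10, 11, 12, 15}) = 1
G(50) = mex({0, 1, 4, 5, 6, 7, 9, 11, 12, 14, 15}) = 2
G(51) = mex({0, 1, 2, 3, 4, 5, 6, 7, 9, 12, 14, 15}) = 8
G(52) = mex({0, 2, 3, 4, 5, 6, 7, 8, 11, 12, 15}) = 1
Therefore G(52) = 1.

1


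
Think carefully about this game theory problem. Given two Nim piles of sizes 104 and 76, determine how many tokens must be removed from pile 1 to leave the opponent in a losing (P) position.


Piles: 104 and 76
Current XOR: 104 XOR 76 = 36 (non-zero, so this is an N-position).
To make the XOR zero, we need to find a move that balances the piles.
For pile 1 (size 104): target = 104 XOR 36 = 76
We reduce pile 1 from 104 to 76.
Tokens removed: 104 - 76 = 28
Verification: 76 XOR 76 = 0

28


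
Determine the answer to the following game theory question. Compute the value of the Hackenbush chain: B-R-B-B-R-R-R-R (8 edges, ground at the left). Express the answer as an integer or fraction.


Edges (from ground): B-R-B-B-R-R-R-R
By Berlekamp's sign-expansion rule, a Blue-Red Hackenbush stalk has the value of the surreal number whose sign sequence is the edge sequence with B -> + and R -> -.
Sign sequence: +-++----
Trace the sign expansion in the surreal number tree, starting from 0:
Edge 1: B (sign +) -> bounds (0, +inf), value = 1
Edge 2: R (sign -) -> bounds (0, 1), value = 1/2
Edge 3: B (sign +) -> bounds (1/2, 1), value = 3/4
Edge 4: B (sign +) -> bounds (3/4, 1), value = 7/8
Edge 5: R (sign -) -> bounds (3/4, 7/8), value = 13/16
Edge 6: R (sign -) -> bounds (3/4, 13/16), value = 25/32
Edge 7: R (sign -) -> bounds (3/4, 25/32), value = 49/64
Edge 8: R (sign -) -> bounds (3/4, 49/64), value = 97/128
Game value = 97/128

97/128


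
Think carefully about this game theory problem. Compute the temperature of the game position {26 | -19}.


The game is {26 | -19}, a switch {a | b} with numbers a > b.
Cooling {a | b} by t gives {a - t | b + t}, which stops being hot when a - t = b + t, i.e. at t = (a - b)/2. So the temperature of a switch is (a - b)/2.
Temperature = (Left option - Right option) / 2
= (26 - (-19)) / 2
= 45 / 2
= 45/2

45/2


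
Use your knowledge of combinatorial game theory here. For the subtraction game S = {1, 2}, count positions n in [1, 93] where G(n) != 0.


Subtraction set S = {1, 2}, so G(n) = n mod 3.
G(n) = 0 when n is a multiple of 3.
Multiples of 3 in [1, 93]: 31
N-positions (nonzero Grundy) = 93 - 31 = 62

62


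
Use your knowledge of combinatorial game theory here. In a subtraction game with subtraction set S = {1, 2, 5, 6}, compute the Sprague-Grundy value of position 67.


The subtraction set is S = {1, 2, 5, 6}.
G(k) = mex{ G(k - s) : s in S, s <= k }. We compute iteratively: G(0) = 0.
G(1) = mex({0}) = 1
G(2) = mex({0, 1}) = 2
G(3) = mex({1, 2}) = 0
G(4) = mex({0, 2}) = 1
G(5) = mex({0, 1}) = 2
G(6) = mex({0, 1, 2}) = 3
G(7) = mex({1, 2, 3}) = 0
G(8) = mex({0, 2, 3}) = 1
G(9) = mex({0, 1}) = 2
G(10) = mex({1, 2}) = 0
G(11) = mex({0, 2, 3}) = 1
G(12) = mex({0, 1, 3}) = 2
Observe that G(7)..G(12) = 0, 1, 2, 0, 1, 2 repeats G(0)..G(5) = 0, 1, 2, 0, 1, 2.
For k >= max(S) = 6, G(k) is determined by the previous 6 values G(k-6)..G(k-1); a window of 6 consecutive values has recurred shifted by 7, so by induction G(k + 7) = G(k) for all k >= 0: the sequence is periodic from the start with period 7.
One period: G(0..6) = 0, 1, 2, 0, 1, 2, 3.
67 mod 7 = 4, so G(67) = G(4) = 1.

1


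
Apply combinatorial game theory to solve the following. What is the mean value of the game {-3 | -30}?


Game = {-3 | -30}, a switch {a | b} with numbers a > b.
Its thermograph has left wall a - t and right wall b + t, which meet at t = (a - b)/2, where both equal (a + b)/2. So the mast (mean value) is at (a + b)/2.
Mean = (-3 + (-30))/2 = -33/2 = -33/2

-33/2


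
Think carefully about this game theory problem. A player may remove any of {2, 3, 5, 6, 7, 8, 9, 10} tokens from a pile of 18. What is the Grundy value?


The subtraction set is S = {2, 3, 5, 6, 7, 8, 9, 10}.
G(k) = mex{ G(k - s) : s in S, s <= k }. We compute iteratively: G(0) = 0.
G(1) = mex({}) = 0
G(2) = mex({0}) = 1
G(3) = mex({0}) = 1
G(4) = mex({0, 1}) = 2
G(5) = mex({0, 1}) = 2
G(6) = mex({0, 1, 2}) = 3
G(7) = mex({0, 1, 2}) = 3
G(8) = mex({0, 1, 2, 3}) = 4
G(9) = mex({0, 1, 2, 3}) = 4
G(10) = mex({0, 1, 2, 3, 4}) = 5
G(11) = mex({0, 1, 2, 3, 4}) = 5
G(12) = mex({1, 2, 3, 4, 5}) = 0
G(13) = mex({1, 2, 3, 4, 5}) = 0
G(14) = mex({0, 2, 3, 4, 5}) = 1
G(15) = mex({0, 2, 3, 4, 5}) = 1
G(16) = mex({0, 1, 3, 4, 5}) = 2
G(17) = mex({0, 1, 3, 4, 5}) = 2
G(18) = mex({0, 1, 2, 4, 5}) = 3
Therefore G(18) = 3.

3


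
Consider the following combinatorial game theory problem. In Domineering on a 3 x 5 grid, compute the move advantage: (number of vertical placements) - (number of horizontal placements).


Board is 3 x 5 (rows x cols).
Left (vertical) placements: (rows-1) * cols = 2 * 5 = 10
Right (horizontal) placements: rows * (cols-1) = 3 * 4 = 12
Advantage = Left - Right = 10 - 12 = -2

-2


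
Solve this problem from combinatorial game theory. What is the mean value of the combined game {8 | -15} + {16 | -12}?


G1 = {8 | -15}, G2 = {16 | -12}
Each is a switch {a | b} with numbers a > b; its mean value is (a + b)/2, and mean value is additive over game sums: m(G1 + G2) = m(G1) + m(G2).
Mean of G1 = (8 + (-15))/2 = -7/2 = -7/2
Mean of G2 = (16 + (-12))/2 = 4/2 = 2
Mean of G1 + G2 = -7/2 + 2 = -3/2

-3/2


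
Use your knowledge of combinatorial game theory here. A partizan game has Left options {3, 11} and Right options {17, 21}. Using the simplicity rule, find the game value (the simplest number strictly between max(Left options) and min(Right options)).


Left options: {3, 11}, max = 11
Right options: {17, 21}, min = 17
All options are numbers and max(Left) < min(Right), so by the simplicity theorem the value is the simplest (earliest-born) number strictly between 11 and 17.
Integers 12 through 16 all lie strictly between 11 and 17.
Among integers, the simplest (lowest birthday = smallest |n|; 0 is born on day 0, +-n on day n) is 12.
No non-integer in the interval can be simpler: if x is a non-integer in the interval, then floor(x) or ceil(x) also lies in the interval (the interval contains an integer), and both are proper prefixes of x's sign expansion, i.e. born earlier. So the game value is 12.
Game value = 12

12


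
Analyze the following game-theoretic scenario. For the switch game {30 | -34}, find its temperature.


The game is {30 | -34}, a switch {a | b} with numbers a > b.
Cooling {a | b} by t gives {a - t | b + t}, which stops being hot when a - t = b + t, i.e. at t = (a - b)/2. So the temperature of a switch is (a - b)/2.
Temperature = (Left option - Right option) / 2
= (30 - (-34)) / 2
= 64 / 2
= 32

32


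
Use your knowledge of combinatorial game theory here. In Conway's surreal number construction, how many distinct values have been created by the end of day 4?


Day 0: {|} = 0 is born. Count = 1.
Day n: the number of surreal numbers born by day n is 2^(n+1) - 1.
By day 0: 2^1 - 1 = 1
By day 1: 2^2 - 1 = 3
By day 2: 2^3 - 1 = 7
By day 3: 2^4 - 1 = 15
By day 4: 2^5 - 1 = 31
By day 4: 31 surreal numbers.

31


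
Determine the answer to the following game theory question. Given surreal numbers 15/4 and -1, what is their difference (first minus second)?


x = 15/4, y = -1
Converting to common denominator: 4
x = 15/4, y = -4/4
x - y = 15/4 - -1 = 19/4

19/4


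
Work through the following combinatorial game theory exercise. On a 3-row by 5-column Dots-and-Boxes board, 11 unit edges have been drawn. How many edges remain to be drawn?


Grid: 3 x 5 boxes, i.e. 4 rows and 6 columns of dots.
Horizontal edges: (rows + 1) * cols = 4 * 5 = 20
Vertical edges: rows * (cols + 1) = 3 * 6 = 18
Total edges: 20 + 18 = 38
Edges drawn: 11
Remaining: 38 - 11 = 27

27


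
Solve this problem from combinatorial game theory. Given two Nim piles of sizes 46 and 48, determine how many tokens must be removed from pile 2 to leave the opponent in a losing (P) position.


Piles: 46 and 48
Current XOR: 46 XOR 48 = 30 (non-zero, so this is an N-position).
To make the XOR zero, we need to find a move that balances the piles.
For pile 2 (size 48): target = 48 XOR 30 = 46
We reduce pile 2 from 48 to 46.
Tokens removed: 48 - 46 = 2
Verification: 46 XOR 46 = 0

2


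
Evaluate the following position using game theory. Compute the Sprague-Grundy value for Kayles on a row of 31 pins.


Kayles: a move removes 1 or 2 adjacent pins from a contiguous row.
Removing pins from a row of k leaves two independent rows (a, b) with a + b = k - 1 (one pin) or a + b = k - 2 (two pins); an end removal gives a = 0.
By Sprague-Grundy, G(k) = mex{ G(a) XOR G(b) } over all these splits. G(0) = 0.
G(1): splits (0,0):0^0=0 -> mex({0}) = 1
G(2): splits (0,1):0^1=1 (0,0):0^0=0 -> mex({0, 1}) = 2
G(3): splits (0,2):0^2=2 (1,1):1^1=0 (0,1):0^1=1 -> mex({0, 1, 2}) = 3
G(4): splits (0,3):0^3=3 (1,2):1^2=3 (0,2):0^2=2 (1,1):1^1=0 -> mex({0, 2, 3}) = 1
G(5): splits (0,4):0^1=1 (1,3):1^3=2 (2,2):2^2=0 (0,3):0^3=3 (1,2):1^2=3 -> mex({0, 1, 2, 3}) = 4
G(6) = mex({0, 1, 2, 4}) = 3
G(7) = mex({0, 1, 3, 4, 5}) = 2
G(8) = mex({0, 2, 3, 5, 6}) = 1
G(9) = mex({0, 1, 2, 3, 6, 7}) = 4
G(10) = mex({0, 1, 3, 4, 5, 7}) = 2
G(11) = mex({0, 1, 2, 3, 4, 5}) = 6
G(12) = mex({0, 1, 2, 3, 5, 6, 7}) = 4
G(13) = mex({0, 2, 3, 4, 6, 7}) = 1
G(14) = mex({0, 1, 4, 5, 6, 7}) = 2
G(15) = mex({0, 1, 2, 3, 4, 5, 6}) = 7
G(16) = mex({0, 2, 3, 5, 6, 7}) = 1
G(17) = mex({0, 1, 2, 3, 5, 6, 7}) = 4
G(18) = mex({0, 1, 2, 4, 5, 6}) = 3
G(19) = mex({0, 1, 3, 4, 5, 7}) = 2
G(20) = mex({0, 2, 3, 4, 5, 6, 7}) = 1
G(21) = mex({0, 1, 2, 3, 5, 6, 7}) = 4
G(22) = mex({0, 1, 2, 3, 4, 5, 7}) = 6
G(23) = mex({0, 1, 2, 3, 4, 5, 6}) = 7
G(24) = mex({0, 1, 2, 3, 5, 6, 7}) = 4
G(25) = mex({0, 2, 3, 4, 6, 7}) = 1
G(26) = mex({0, 1, 3, 4, 5, 6, 7}) = 2
G(27) = mex({0, 1, 2, 3, 4, 5, 6, 7}) = 8
G(28) = mex({0, 1, 2, 3, 4, 6, 7, 8}) = 5
G(29) = mex({0, 1, 2, 3, 5, 6, 7, 8, 9}) = 4
G(30) = mex({0, 1, 2, 3, 4, 5, 6, 9, 10}) = 7
G(31) = mex({0, 1, 3, 4, 5, 7, 10, 11}) = 2
Therefore G(31) = 2.

2


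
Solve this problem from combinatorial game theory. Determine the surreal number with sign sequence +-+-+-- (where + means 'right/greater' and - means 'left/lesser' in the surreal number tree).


Sign expansion: +-+-+--
Rule: track bounds (lo, hi), initially (-inf, +inf). On '+', the current value becomes lo and we move to the simplest number in (value, hi): value + 1 if hi = +inf, otherwise the midpoint (value + hi)/2. On '-', the current value becomes hi and we move to value - 1 if lo = -inf, otherwise the midpoint (lo + value)/2.
Start at 0.
Step 1: sign = +, move right. Bounds: (0, +inf). Value = 1
Step 2: sign = -, move left. Bounds: (0, 1). Value = 1/2
Step 3: sign = +, move right. Bounds: (1/2, 1). Value = 3/4
Step 4: sign = -, move left. Bounds: (1/2, 3/4). Value = 5/8
Step 5: sign = +, move right. Bounds: (5/8, 3/4). Value = 11/16
Step 6: sign = -, move left. Bounds: (5/8, 11/16). Value = 21/32
Step 7: sign = -, move left. Bounds: (5/8, 21/32). Value = 41/64
The surreal number with sign expansion +-+-+-- is 41/64.

41/64


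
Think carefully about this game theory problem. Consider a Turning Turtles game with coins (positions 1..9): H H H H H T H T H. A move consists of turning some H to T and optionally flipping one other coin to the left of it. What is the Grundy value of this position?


Coins: H H H H H T H T H
Key fact: a single head at position k behaves exactly like a Nim heap of size k (turning it to T and optionally flipping a coin at j < k corresponds to moving the heap from k to j, or to 0), and heads combine as a disjunctive sum (two heads at the same place would cancel, matching j XOR j = 0). So the Nim-value is the XOR of the 1-indexed positions of the heads.
Face-up positions (1-indexed): [1, 2, 3, 4, 5, 7, 9]
XOR 0 with 1: 0 XOR 1 = 1
XOR 1 with 2: 1 XOR 2 = 3
XOR 3 with 3: 3 XOR 3 = 0
XOR 0 with 4: 0 XOR 4 = 4
XOR 4 with 5: 4 XOR 5 = 1
XOR 1 with 7: 1 XOR 7 = 6
XOR 6 with 9: 6 XOR 9 = 15
Nim-value = 15

15


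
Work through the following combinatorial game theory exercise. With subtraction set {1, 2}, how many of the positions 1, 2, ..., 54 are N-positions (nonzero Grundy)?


Subtraction set S = {1, 2}, so G(n) = n mod 3.
G(n) = 0 when n is a multiple of 3.
Multiples of 3 in [1, 54]: 18
N-positions (nonzero Grundy) = 54 - 18 = 36

36


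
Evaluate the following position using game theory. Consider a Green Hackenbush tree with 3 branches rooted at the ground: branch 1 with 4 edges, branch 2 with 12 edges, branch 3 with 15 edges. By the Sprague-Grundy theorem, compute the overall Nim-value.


The tree has 3 branches from the ground vertex.
In Green Hackenbush, the Nim-value of a simple path of length k is k.
Branch 1: length 4, Nim-value = 4
Branch 2: length 12, Nim-value = 12
Branch 3: length 15, Nim-value = 15
Total Nim-value = XOR of all branch values:
0 XOR 4 = 4
4 XOR 12 = 8
8 XOR 15 = 7
Nim-value of the tree = 7

7


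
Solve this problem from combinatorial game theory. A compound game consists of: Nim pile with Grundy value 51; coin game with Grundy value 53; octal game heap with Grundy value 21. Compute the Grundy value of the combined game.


By the Sprague-Grundy theorem, the Grundy value of a sum of games is the XOR of individual Grundy values.
Nim pile: Grundy value = 51. Running XOR: 0 XOR 51 = 51
coin game: Grundy value = 53. Running XOR: 51 XOR 53 = 6
octal game heap: Grundy value = 21. Running XOR: 6 XOR 21 = 19
The combined Grundy value is 19.

19


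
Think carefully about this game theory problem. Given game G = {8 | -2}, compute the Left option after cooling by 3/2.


Original game: {8 | -2} (a switch {a | b} with a > b).
Cooling by t (for t below the temperature (a - b)/2 = 5) taxes each move by t: {a | b} cooled by t is {a - t | b + t}.
Cooling amount: t = 3/2
Cooled Left option: 8 - 3/2 = 13/2
Cooled Right option: -2 + 3/2 = -1/2
Cooled game: {13/2 | -1/2}
Left option = 13/2

13/2


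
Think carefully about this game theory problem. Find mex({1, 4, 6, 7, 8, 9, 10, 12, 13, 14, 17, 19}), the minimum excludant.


Set = {1, 4, 6, 7, 8, 9, 10, 12, 13, 14, 17, 19}
0 is NOT in the set. This is the mex.
mex = 0

0


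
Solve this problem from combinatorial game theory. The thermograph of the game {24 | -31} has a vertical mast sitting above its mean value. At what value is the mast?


Game = {24 | -31}, a switch {a | b} with numbers a > b.
Its thermograph has left wall a - t and right wall b + t, which meet at t = (a - b)/2, where both equal (a + b)/2. So the mast (mean value) is at (a + b)/2.
Mean = (24 + (-31))/2 = -7/2 = -7/2

-7/2


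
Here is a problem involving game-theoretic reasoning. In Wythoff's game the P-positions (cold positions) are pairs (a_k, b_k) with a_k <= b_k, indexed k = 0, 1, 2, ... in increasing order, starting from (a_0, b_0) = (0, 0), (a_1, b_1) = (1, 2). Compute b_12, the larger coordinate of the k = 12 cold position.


By Wythoff's theorem, a_k = floor(k * phi) and b_k = floor(k * phi^2) = a_k + k, where phi = (1 + sqrt(5))/2 is the golden ratio.
phi = (1 + sqrt(5))/2 = 1.618034
phi^2 = phi + 1 = 2.618034
k = 12
k * phi^2 = 12 * 2.618034 = 31.416408
b_12 = floor(k * phi^2) = 31 (check: a_12 + k = 19 + 12 = 31)

31


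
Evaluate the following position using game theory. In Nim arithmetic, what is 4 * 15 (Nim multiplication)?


Nim multiplication is bilinear over XOR: (u XOR v) * w = (u*w) XOR (v*w).
So we split each operand into its bit components and XOR the pairwise Nim products.
4 = 4 (as XOR of powers of 2).
15 = 1 + 2 + 4 + 8 (as XOR of powers of 2).
Using the standard Nim-product table on single bits:
  2*2 = 3,   2*4 = 8,   2*8 = 12,
  4*4 = 6,   4*8 = 11,  8*8 = 13,
and  1*x = x (identity), k*l = l*k (commutative).
Pairwise Nim products:
  4 * 1 = 4
  4 * 2 = 8
  4 * 4 = 6
  4 * 8 = 11
XOR them: 4 XOR 8 XOR 6 XOR 11 = 1.
Result: 4 * 15 = 1 (in Nim).

1


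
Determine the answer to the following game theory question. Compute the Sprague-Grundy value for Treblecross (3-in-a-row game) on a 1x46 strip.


Treblecross: place X on empty cells; 3-in-a-row wins.
Playing within two cells of an existing X lets the opponent win at once, so sensible play treats the cells i-2..i+2 around each X as dead. The player left with no safe cell loses, so this is a normal-play take-away game on strips of safe cells.
Placing X at cell i (0-indexed) of a strip of k safe cells leaves independent strips of sizes max(0, i-2) and max(0, k-i-3). Hence G(k) = mex{ G(max(0,i-2)) XOR G(max(0,k-i-3)) : 0 <= i < k }, with G(0) = 0.
G(1): splits (0,0):0^0=0 -> mex({0}) = 1
G(2): splits (0,0):0^0=0 -> mex({0}) = 1
G(3): splits (0,0):0^0=0 -> mex({0}) = 1
G(4): splits (0,1):0^1=1 (0,0):0^0=0 -> mex({0, 1}) = 2
G(5): splits (0,2):0^1=1 (0,1):0^1=1 (0,0):0^0=0 -> mex({0, 1}) = 2
G(6) = mex({1}) = 0
G(7) = mex({0, 1, 2}) = 3
G(8) = mex({0, 1, 2}) = 3
G(9) = mex({0, 2}) = 1
G(10) = mex({0, 2, 3}) = 1
G(11) = mex({0, 3}) = 1
G(12) = mex({1, 3}) = 0
G(13) = mex({0, 1, 2, 3}) = 4
G(14) = mex({0, 1, 2}) = 3
G(15) = mex({0, 1, 2}) = 3
G(16) = mex({0, 1, 2, 4}) = 3
G(17) = mex({0, 1, 3, 4}) = 2
G(18) = mex({0, 1, 3, 4}) = 2
G(19) = mex({0, 1, 3, 5}) = 2
G(20) = mex({0, 1, 2, 3, 5}) = 4
G(21) = mex({0, 1, 2, 3, 5}) = 4
G(22) = mex({1, 2, 6}) = 0
G(23) = mex({0, 1, 2, 3, 4, 6}) = 5
G(24) = mex({0, 1, 2, 3, 4}) = 5
G(25) = mex({0, 1, 3, 4, 7}) = 2
G(26) = mex({0, 1, 3, 4, 5, 7}) = 2
G(27) = mex({0, 1, 3, 5}) = 2
G(28) = mex({0, 1, 2, 5}) = 3
G(29) = mex({0, 1, 2, 4, 5, 6}) = 3
G(30) = mex({1, 2, 4, 6}) = 0
G(31) = mex({0, 1, 2, 3, 4, 6}) = 5
G(32) = mex({1, 2, 3, 4, 7}) = 0
G(33) = mex({0, 3, 7}) = 1
G(34) = mex({0, 2, 3, 5, 7}) = 1
G(35) = mex({0, 2, 3, 5, 6}) = 1
G(36) = mex({0, 1, 2, 5, 6}) = 3
G(37) = mex({0, 1, 2, 4, 5, 6}) = 3
G(38) = mex({0, 1, 2, 4}) = 3
G(39) = mex({0, 1, 2, 3, 4, 7}) = 5
G(40) = mex({0, 1, 2, 3, 4, 5, 7}) = 6
G(41) = mex({0, 1, 2, 3, 5, 7}) = 4
G(42) = mex({0, 1, 2, 3, 5, 6, 7}) = 4
G(43) = mex({0, 2, 3, 5, 6}) = 1
G(44) = mex({1, 2, 3, 4, 5, 6}) = 0
G(45) = mex({0, 1, 2, 3, 4, 6, 7}) = 5
G(46) = mex({0, 1, 2, 3, 4, 7}) = 5
Therefore G(46) = 5.

5


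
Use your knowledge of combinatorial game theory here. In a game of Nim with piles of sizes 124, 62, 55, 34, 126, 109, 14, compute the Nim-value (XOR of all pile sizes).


We need the XOR (exclusive or) of all pile sizes.
After XOR-ing pile 1 (size 124): 0 XOR 124 = 124
After XOR-ing pile 2 (size 62): 124 XOR 62 = 66
After XOR-ing pile 3 (size 55): 66 XOR 55 = 117
After XOR-ing pile 4 (size 34): 117 XOR 34 = 87
After XOR-ing pile 5 (size 126): 87 XOR 126 = 41
After XOR-ing pile 6 (size 109): 41 XOR 109 = 68
After XOR-ing pile 7 (size 14): 68 XOR 14 = 74
The Nim-value of this position is 74.

74


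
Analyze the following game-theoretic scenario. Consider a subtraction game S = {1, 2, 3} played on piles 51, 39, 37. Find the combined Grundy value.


Subtraction set: {1, 2, 3}
For this subtraction set, G(n) = n mod 4 (period = max + 1 = 4).
Pile 1 (size 51): G(51) = 51 mod 4 = 3
Pile 2 (size 39): G(39) = 39 mod 4 = 3
Pile 3 (size 37): G(37) = 37 mod 4 = 1
Total Grundy value = XOR of all: 3 XOR 3 XOR 1 = 1

1


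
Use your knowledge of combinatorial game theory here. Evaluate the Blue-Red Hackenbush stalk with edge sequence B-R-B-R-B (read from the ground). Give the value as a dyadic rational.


Edges (from ground): B-R-B-R-B
By Berlekamp's sign-expansion rule, a Blue-Red Hackenbush stalk has the value of the surreal number whose sign sequence is the edge sequence with B -> + and R -> -.
Sign sequence: +-+-+
Trace the sign expansion in the surreal number tree, starting from 0:
Edge 1: B (sign +) -> bounds (0, +inf), value = 1
Edge 2: R (sign -) -> bounds (0, 1), value = 1/2
Edge 3: B (sign +) -> bounds (1/2, 1), value = 3/4
Edge 4: R (sign -) -> bounds (1/2, 3/4), value = 5/8
Edge 5: B (sign +) -> bounds (5/8, 3/4), value = 11/16
Game value = 11/16

11/16


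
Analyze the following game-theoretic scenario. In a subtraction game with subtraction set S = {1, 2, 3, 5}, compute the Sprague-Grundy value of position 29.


The subtraction set is S = {1, 2, 3, 5}.
G(k) = mex{ G(k - s) : s in S, s <= k }. We compute iteratively: G(0) = 0.
G(1) = mex({0}) = 1
G(2) = mex({0, 1}) = 2
G(3) = mex({0, 1, 2}) = 3
G(4) = mex({1, 2, 3}) = 0
G(5) = mex({0, 2, 3}) = 1
G(6) = mex({0, 1, 3}) = 2
G(7) = mex({0, 1, 2}) = 3
G(8) = mex({1, 2, 3}) = 0
Observe that G(4)..G(8) = 0, 1, 2, 3, 0 repeats G(0)..G(4) = 0, 1, 2, 3, 0.
For k >= max(S) = 5, G(k) is determined by the previous 5 values G(k-5)..G(k-1); a window of 5 consecutive values has recurred shifted by 4, so by induction G(k + 4) = G(k) for all k >= 0: the sequence is periodic from the start with period 4.
One period: G(0..3) = 0, 1, 2, 3.
29 mod 4 = 1, so G(29) = G(1) = 1.

1


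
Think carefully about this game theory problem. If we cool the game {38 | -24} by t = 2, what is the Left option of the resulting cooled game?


Original game: {38 | -24} (a switch {a | b} with a > b).
Cooling by t (for t below the temperature (a - b)/2 = 31) taxes each move by t: {a | b} cooled by t is {a - t | b + t}.
Cooling amount: t = 2
Cooled Left option: 38 - 2 = 36
Cooled Right option: -24 + 2 = -22
Cooled game: {36 | -22}
Left option = 36

36


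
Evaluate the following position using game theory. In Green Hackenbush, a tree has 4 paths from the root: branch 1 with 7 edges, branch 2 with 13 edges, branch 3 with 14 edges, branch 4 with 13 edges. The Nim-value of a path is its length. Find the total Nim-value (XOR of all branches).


The tree has 4 branches from the ground vertex.
In Green Hackenbush, the Nim-value of a simple path of length k is k.
Branch 1: length 7, Nim-value = 7
Branch 2: length 13, Nim-value = 13
Branch 3: length 14, Nim-value = 14
Branch 4: length 13, Nim-value = 13
Total Nim-value = XOR of all branch values:
0 XOR 7 = 7
7 XOR 13 = 10
10 XOR 14 = 4
4 XOR 13 = 9
Nim-value of the tree = 9

9
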